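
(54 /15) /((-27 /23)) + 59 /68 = -2243 /1020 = -2.20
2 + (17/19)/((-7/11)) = 79/133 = 0.59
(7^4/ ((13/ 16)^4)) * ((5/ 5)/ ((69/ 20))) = 3147038720/ 1970709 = 1596.91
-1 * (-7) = 7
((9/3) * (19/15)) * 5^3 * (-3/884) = -1425/884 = -1.61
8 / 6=4 / 3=1.33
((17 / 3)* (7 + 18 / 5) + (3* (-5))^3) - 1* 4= -49784 / 15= -3318.93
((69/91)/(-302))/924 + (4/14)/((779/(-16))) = -38712573/6593811224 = -0.01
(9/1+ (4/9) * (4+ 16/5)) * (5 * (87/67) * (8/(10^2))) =10614/1675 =6.34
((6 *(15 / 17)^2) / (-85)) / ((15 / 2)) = -36 / 4913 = -0.01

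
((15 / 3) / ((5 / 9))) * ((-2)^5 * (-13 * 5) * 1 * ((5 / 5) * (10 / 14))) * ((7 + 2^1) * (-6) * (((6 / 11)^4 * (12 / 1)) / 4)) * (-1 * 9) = 176863564800 / 102487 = 1725717.06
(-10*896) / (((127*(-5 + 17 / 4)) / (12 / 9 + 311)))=29380.65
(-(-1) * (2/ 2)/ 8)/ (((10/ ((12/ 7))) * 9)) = 1/ 420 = 0.00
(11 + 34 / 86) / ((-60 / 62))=-1519 / 129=-11.78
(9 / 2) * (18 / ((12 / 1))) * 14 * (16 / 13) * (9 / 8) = 130.85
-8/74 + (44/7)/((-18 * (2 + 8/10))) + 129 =2101094/16317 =128.77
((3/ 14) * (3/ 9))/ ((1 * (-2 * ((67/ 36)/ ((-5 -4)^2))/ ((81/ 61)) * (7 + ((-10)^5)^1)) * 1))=19683/ 953566579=0.00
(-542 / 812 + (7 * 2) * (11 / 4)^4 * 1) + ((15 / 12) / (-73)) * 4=1517358821 / 1896832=799.94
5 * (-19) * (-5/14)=475/14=33.93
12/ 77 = 0.16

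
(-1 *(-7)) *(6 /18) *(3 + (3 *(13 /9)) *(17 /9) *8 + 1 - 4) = 12376 /81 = 152.79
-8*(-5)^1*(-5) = -200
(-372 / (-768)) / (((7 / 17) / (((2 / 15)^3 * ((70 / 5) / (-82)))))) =-527 / 1107000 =-0.00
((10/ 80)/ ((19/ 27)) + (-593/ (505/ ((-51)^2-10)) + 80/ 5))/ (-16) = 232300581/ 1228160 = 189.15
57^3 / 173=185193 / 173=1070.48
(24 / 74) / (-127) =-12 / 4699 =-0.00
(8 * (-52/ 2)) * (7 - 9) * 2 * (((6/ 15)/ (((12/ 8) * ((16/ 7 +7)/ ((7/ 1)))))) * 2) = 25088/ 75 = 334.51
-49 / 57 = -0.86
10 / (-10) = -1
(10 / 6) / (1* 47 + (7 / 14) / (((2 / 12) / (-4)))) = 1 / 21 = 0.05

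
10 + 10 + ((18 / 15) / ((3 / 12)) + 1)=129 / 5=25.80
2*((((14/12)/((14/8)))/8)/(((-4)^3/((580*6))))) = -145/16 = -9.06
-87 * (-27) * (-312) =-732888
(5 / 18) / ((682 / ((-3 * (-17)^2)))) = -1445 / 4092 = -0.35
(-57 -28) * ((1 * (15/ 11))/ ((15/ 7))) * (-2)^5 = 19040/ 11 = 1730.91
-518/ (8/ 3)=-777/ 4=-194.25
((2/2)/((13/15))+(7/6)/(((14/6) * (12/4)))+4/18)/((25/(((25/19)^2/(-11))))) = -25/2574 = -0.01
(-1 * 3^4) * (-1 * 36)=2916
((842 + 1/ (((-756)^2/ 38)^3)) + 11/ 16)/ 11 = 1787782380296720225/ 23336772152504832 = 76.61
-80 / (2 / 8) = -320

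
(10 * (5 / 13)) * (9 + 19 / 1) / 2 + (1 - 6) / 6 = 4135 / 78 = 53.01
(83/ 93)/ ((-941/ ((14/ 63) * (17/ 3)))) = -0.00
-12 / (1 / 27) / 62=-162 / 31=-5.23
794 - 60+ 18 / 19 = 13964 / 19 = 734.95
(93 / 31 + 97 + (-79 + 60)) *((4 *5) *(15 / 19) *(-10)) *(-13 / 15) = 210600 / 19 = 11084.21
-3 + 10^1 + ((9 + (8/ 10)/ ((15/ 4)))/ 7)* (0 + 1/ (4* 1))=15391/ 2100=7.33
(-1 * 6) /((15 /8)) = -16 /5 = -3.20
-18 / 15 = -6 / 5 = -1.20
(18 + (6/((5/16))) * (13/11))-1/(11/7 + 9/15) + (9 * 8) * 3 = 1071043/4180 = 256.23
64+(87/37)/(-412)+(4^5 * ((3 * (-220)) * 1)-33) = -10302032483/15244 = -675809.01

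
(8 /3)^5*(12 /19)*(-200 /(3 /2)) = -52428800 /4617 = -11355.60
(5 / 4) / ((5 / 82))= 41 / 2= 20.50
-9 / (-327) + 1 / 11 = 142 / 1199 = 0.12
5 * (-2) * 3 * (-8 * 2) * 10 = 4800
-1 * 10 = -10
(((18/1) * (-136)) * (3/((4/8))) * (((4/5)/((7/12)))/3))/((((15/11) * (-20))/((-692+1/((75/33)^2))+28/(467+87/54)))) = -22445961284736/131796875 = -170307.23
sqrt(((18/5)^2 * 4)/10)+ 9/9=1+ 18 * sqrt(10)/25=3.28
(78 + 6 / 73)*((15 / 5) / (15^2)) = 76 / 73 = 1.04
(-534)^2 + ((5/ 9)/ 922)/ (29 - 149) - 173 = 56754934415/ 199152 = 284983.00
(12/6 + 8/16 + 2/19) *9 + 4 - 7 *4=-21/38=-0.55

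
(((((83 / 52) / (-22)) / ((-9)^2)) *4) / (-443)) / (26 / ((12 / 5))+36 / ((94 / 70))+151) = 3901 / 90989372331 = 0.00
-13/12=-1.08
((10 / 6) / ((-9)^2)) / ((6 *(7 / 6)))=0.00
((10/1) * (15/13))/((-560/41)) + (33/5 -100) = -343051/3640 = -94.24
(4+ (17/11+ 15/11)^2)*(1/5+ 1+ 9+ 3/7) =560976/4235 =132.46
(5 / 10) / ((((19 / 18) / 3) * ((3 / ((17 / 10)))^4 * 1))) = 0.15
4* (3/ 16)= 0.75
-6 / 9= -2 / 3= -0.67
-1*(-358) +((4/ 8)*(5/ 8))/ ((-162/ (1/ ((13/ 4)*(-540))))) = 325705537/ 909792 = 358.00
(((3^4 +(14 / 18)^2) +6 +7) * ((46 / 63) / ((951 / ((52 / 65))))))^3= 2803173285870719488 / 14286579716536465897125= 0.00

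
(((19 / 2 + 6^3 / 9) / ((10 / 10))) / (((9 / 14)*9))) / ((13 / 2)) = 938 / 1053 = 0.89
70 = 70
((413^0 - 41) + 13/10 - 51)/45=-299/150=-1.99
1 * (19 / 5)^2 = 361 / 25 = 14.44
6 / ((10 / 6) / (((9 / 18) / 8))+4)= 9 / 46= 0.20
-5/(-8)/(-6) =-5/48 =-0.10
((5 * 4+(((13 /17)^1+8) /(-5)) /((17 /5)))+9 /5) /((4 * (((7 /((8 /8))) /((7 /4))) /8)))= 10.64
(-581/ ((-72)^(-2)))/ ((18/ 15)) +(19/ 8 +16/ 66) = -662618189/ 264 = -2509917.38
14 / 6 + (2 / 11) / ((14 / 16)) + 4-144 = -31753 / 231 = -137.46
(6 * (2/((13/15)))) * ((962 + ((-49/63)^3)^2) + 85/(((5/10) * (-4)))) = 9775552970/767637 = 12734.60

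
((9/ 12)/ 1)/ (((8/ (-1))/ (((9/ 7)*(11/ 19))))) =-297/ 4256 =-0.07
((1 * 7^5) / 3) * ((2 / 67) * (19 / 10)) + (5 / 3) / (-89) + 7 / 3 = 28627667 / 89445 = 320.06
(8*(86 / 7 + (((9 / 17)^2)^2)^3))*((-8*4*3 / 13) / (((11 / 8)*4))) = -6996827611952613888 / 53018623587908251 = -131.97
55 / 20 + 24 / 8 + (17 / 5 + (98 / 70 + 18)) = 571 / 20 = 28.55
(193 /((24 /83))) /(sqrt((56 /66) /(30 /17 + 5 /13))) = 80095 * sqrt(969969) /74256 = 1062.31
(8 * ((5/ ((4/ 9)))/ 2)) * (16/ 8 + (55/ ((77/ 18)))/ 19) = 16020/ 133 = 120.45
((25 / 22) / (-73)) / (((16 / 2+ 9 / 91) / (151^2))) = -51872275 / 1183622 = -43.83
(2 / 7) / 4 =1 / 14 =0.07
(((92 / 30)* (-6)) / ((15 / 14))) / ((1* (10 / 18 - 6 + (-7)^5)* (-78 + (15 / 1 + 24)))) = -23 / 878150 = -0.00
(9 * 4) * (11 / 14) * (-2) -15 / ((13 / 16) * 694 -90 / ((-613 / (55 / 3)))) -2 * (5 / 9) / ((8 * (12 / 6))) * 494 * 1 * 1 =-63647660263 / 700167636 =-90.90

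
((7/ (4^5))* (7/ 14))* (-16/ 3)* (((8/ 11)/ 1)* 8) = -7/ 66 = -0.11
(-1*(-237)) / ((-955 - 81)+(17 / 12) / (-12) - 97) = -34128 / 163169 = -0.21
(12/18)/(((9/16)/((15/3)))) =160/27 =5.93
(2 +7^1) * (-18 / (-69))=54 / 23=2.35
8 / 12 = 2 / 3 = 0.67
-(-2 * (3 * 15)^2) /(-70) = -405 /7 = -57.86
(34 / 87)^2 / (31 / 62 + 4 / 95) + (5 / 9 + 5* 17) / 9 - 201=-1341632593 / 7016463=-191.21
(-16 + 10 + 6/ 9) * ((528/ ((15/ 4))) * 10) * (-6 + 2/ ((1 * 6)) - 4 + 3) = 450560/ 9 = 50062.22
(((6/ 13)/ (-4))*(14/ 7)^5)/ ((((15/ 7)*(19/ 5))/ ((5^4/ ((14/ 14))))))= -70000/ 247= -283.40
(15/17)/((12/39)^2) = 2535/272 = 9.32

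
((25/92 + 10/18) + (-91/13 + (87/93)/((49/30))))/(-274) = 0.02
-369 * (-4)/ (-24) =-123/ 2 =-61.50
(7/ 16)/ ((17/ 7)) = 49/ 272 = 0.18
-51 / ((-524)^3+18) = 51 / 143877806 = 0.00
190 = 190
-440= -440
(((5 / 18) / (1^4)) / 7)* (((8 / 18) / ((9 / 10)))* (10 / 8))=125 / 5103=0.02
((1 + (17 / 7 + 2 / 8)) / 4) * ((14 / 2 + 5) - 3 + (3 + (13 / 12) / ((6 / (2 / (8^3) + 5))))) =8165737 / 688128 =11.87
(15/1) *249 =3735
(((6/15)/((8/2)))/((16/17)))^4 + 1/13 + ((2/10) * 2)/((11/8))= 34483879503/93716480000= 0.37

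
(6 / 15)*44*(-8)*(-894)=629376 / 5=125875.20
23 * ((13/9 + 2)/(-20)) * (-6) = 713/30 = 23.77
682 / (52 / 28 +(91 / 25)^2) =45.15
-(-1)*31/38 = 31/38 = 0.82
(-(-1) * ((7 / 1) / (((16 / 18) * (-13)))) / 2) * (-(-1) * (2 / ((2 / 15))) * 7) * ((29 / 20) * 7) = -268569 / 832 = -322.80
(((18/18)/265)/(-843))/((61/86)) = -86/13627095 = -0.00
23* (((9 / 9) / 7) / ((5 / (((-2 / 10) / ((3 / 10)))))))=-46 / 105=-0.44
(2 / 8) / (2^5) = 0.01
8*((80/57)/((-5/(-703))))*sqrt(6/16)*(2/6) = 1184*sqrt(6)/9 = 322.24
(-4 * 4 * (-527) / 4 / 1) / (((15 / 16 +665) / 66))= 2226048 / 10655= 208.92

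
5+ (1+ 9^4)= 6567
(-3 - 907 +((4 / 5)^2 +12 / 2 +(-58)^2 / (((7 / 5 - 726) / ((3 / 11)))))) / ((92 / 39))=-8787691107 / 22915475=-383.48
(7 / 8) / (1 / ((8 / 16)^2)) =7 / 32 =0.22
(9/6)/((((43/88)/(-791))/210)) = -21926520/43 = -509919.07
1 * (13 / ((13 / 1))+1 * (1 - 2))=0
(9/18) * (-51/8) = -51/16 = -3.19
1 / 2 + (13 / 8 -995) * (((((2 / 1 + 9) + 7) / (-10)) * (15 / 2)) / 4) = 3353.14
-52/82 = -26/41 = -0.63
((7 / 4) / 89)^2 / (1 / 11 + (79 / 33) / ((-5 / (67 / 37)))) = -299145 / 600475168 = -0.00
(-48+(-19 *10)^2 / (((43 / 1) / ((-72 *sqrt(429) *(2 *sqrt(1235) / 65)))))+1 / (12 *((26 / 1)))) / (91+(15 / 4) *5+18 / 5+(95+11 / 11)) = -20793600 *sqrt(3135) / 180041 - 74875 / 326586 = -6466.84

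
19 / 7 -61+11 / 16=-6451 / 112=-57.60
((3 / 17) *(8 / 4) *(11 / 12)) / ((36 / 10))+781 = 478027 / 612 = 781.09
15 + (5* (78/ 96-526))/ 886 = 12.04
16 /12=4 /3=1.33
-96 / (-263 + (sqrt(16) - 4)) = 96 / 263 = 0.37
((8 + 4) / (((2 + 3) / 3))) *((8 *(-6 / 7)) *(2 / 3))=-1152 / 35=-32.91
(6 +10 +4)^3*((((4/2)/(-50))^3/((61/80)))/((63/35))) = -1024/2745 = -0.37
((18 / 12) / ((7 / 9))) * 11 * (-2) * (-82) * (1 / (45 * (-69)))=-902 / 805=-1.12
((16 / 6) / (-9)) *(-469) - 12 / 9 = 3716 / 27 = 137.63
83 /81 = 1.02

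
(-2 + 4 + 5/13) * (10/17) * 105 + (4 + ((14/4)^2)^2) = 1065565/3536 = 301.35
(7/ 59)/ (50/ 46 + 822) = 161/ 1116929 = 0.00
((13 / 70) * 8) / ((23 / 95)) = 988 / 161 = 6.14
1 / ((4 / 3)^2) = 9 / 16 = 0.56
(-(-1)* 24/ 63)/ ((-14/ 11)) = -44/ 147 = -0.30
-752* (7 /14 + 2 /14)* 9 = -30456 /7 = -4350.86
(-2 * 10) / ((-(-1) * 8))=-5 / 2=-2.50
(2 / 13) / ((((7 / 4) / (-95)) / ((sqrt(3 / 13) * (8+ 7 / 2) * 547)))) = -4780780 * sqrt(39) / 1183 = -25237.50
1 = 1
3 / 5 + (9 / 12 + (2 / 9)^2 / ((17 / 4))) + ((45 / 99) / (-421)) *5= 172969369 / 127537740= 1.36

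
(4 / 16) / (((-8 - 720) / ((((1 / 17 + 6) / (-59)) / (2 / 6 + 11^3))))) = 309 / 11665419584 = 0.00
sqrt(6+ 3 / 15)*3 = 3*sqrt(155) / 5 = 7.47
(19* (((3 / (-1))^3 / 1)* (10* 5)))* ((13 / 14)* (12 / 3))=-666900 / 7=-95271.43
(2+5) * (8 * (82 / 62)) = 2296 / 31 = 74.06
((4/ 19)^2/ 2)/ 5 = 8/ 1805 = 0.00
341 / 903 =0.38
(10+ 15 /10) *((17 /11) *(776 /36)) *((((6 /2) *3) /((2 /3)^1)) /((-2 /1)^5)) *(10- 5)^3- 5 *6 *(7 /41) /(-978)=-95049778235 /4704832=-20202.59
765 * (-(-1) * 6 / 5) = 918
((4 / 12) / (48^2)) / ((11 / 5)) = 5 / 76032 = 0.00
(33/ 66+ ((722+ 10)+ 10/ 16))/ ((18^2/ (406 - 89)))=619735/ 864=717.29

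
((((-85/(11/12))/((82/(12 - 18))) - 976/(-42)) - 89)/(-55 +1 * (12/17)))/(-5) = -730439/3362205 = -0.22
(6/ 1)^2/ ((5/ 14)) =504/ 5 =100.80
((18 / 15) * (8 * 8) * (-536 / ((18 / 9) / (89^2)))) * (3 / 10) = -1222748928 / 25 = -48909957.12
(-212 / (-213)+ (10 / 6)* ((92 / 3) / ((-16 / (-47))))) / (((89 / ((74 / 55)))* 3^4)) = 14293063 / 506720610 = 0.03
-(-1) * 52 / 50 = 26 / 25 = 1.04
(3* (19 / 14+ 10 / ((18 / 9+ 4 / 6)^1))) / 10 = 429 / 280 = 1.53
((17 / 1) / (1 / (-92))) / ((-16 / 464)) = 45356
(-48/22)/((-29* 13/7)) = 168/4147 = 0.04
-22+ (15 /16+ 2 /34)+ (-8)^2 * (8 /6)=52493 /816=64.33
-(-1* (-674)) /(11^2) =-674 /121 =-5.57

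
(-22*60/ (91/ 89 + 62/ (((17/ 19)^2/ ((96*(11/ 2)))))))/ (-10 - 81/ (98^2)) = 326072318880/ 101100187278403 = 0.00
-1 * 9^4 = -6561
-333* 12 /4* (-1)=999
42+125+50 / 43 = 7231 / 43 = 168.16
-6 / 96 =-1 / 16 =-0.06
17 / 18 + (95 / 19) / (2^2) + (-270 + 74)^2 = 1383055 / 36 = 38418.19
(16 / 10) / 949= 8 / 4745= 0.00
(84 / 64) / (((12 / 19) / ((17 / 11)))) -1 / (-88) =2269 / 704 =3.22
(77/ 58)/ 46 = 77/ 2668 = 0.03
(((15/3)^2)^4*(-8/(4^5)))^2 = 152587890625/16384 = 9313225.75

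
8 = 8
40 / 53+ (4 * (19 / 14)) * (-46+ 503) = 920678 / 371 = 2481.61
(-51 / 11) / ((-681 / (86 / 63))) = 1462 / 157311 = 0.01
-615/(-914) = 615/914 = 0.67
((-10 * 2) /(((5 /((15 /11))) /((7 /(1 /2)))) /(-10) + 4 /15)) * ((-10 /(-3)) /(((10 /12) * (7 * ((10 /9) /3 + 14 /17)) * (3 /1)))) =-183600 /13837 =-13.27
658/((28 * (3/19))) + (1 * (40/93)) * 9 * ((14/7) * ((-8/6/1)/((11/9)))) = 287233/2046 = 140.39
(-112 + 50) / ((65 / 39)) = -37.20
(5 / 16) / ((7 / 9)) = 45 / 112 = 0.40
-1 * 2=-2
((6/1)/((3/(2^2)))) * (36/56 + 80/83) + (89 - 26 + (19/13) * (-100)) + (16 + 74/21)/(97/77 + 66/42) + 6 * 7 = -52864562/2469831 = -21.40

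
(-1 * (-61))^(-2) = 1 / 3721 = 0.00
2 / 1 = 2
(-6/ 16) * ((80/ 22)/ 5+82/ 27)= -559/ 396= -1.41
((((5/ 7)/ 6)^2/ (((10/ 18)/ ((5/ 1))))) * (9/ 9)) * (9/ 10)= 45/ 392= 0.11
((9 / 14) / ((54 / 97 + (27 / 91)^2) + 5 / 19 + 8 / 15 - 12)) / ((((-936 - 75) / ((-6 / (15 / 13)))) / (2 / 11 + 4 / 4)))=-3316189149 / 8960567094842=-0.00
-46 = -46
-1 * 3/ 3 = -1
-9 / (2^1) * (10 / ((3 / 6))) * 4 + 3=-357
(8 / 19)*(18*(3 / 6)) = 72 / 19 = 3.79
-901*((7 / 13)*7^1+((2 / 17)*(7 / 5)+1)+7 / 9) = -3010559 / 585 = -5146.25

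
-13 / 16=-0.81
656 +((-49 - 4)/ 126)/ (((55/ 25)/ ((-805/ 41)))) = 5355883/ 8118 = 659.75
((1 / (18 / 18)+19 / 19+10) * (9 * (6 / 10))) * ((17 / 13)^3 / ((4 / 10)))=795906 / 2197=362.27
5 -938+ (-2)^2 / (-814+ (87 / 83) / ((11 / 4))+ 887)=-62504549 / 66997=-932.95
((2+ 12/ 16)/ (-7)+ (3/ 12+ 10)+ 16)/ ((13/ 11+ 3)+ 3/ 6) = 3982/ 721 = 5.52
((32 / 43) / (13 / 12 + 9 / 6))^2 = 147456 / 1776889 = 0.08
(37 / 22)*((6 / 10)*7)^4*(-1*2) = -7195797 / 6875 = -1046.66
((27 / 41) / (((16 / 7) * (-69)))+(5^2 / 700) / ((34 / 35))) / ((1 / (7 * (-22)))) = -643643 / 128248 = -5.02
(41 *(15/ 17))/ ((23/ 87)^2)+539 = 1056.62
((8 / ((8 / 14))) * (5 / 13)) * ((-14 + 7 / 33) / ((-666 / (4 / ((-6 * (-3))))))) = 2450 / 98901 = 0.02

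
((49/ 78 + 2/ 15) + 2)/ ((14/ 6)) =1077/ 910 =1.18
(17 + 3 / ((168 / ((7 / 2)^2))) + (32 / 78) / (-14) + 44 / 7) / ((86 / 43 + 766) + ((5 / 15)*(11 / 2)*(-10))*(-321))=29297 / 8302944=0.00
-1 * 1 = -1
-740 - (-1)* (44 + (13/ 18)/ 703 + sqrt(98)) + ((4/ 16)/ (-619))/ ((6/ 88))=-5451685247/ 7832826 + 7* sqrt(2)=-686.11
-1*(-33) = 33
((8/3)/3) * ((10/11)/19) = 0.04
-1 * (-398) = 398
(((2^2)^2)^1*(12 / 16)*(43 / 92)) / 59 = 129 / 1357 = 0.10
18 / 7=2.57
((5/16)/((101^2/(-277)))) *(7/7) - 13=-13.01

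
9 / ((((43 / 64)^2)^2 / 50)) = 7549747200 / 3418801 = 2208.30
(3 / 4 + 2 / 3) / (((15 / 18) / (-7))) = -11.90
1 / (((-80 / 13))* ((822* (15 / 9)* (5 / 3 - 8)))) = 39 / 2082400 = 0.00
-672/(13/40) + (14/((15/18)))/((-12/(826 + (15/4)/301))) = -36045547/11180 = -3224.11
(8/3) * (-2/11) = -16/33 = -0.48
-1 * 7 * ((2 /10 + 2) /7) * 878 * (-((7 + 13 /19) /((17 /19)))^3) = 30057009488 /24565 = 1223570.51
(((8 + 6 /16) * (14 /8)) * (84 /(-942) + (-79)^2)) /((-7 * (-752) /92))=1598.61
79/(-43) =-79/43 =-1.84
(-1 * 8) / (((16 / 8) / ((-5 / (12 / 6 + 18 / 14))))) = 140 / 23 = 6.09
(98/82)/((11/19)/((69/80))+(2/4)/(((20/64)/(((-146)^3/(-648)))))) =1238895/7966430216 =0.00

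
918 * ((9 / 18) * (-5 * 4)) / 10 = -918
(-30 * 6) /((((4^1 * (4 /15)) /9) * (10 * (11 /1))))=-1215 /88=-13.81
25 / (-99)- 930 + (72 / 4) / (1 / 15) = -65365 / 99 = -660.25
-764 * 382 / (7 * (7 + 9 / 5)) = -364810 / 77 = -4737.79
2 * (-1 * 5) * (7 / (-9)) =70 / 9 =7.78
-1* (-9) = 9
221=221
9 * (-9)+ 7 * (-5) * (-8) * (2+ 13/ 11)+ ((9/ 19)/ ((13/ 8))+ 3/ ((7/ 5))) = 15449960/ 19019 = 812.34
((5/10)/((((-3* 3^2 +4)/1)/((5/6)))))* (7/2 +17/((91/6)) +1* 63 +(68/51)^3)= -1719685/1356264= -1.27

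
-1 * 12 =-12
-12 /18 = -2 /3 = -0.67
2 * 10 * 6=120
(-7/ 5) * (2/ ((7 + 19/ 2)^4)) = -224/ 5929605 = -0.00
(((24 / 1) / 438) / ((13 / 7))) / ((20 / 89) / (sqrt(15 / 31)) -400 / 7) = -23287740 / 45100732469 -30527 * sqrt(465) / 225503662345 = -0.00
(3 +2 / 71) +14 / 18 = 2432 / 639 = 3.81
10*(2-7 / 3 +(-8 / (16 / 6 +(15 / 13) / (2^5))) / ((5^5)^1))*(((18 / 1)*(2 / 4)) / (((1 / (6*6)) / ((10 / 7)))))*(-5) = 4566489264 / 590275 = 7736.21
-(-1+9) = -8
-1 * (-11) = 11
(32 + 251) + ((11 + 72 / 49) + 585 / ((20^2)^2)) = 463301733 / 1568000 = 295.47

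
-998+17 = -981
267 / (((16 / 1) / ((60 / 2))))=4005 / 8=500.62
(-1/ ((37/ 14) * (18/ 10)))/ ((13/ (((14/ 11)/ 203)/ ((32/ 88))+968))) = -655025/ 41847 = -15.65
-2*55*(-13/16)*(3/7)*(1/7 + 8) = 311.90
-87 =-87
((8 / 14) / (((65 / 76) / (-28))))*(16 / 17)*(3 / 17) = -58368 / 18785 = -3.11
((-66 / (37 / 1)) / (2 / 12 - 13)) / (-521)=-36 / 134939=-0.00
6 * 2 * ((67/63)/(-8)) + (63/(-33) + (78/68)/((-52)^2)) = -5724091/1633632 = -3.50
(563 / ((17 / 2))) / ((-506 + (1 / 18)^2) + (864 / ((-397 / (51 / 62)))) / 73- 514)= -327761894664 / 5047522823029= -0.06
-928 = -928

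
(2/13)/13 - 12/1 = -2026/169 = -11.99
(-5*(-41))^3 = 8615125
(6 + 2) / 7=8 / 7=1.14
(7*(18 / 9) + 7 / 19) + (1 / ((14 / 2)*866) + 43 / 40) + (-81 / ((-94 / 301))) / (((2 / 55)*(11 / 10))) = 703710740169 / 108267320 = 6499.75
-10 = -10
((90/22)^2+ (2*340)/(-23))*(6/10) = -7.70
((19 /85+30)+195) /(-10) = -9572 /425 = -22.52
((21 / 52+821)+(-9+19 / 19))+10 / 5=42401 / 52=815.40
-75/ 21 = -25/ 7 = -3.57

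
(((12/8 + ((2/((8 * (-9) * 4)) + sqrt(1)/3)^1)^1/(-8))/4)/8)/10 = 1681/368640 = 0.00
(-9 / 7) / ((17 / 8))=-72 / 119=-0.61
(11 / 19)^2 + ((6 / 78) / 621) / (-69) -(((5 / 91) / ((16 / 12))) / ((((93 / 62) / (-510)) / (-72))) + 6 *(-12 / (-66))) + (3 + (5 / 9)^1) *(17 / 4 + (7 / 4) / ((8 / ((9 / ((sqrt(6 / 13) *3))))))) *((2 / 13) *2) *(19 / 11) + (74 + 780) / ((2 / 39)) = 266 *sqrt(78) / 1287 + 22031537733623 / 1407632499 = 15653.31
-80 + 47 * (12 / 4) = 61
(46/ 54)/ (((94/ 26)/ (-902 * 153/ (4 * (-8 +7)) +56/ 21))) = 61900475/ 7614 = 8129.82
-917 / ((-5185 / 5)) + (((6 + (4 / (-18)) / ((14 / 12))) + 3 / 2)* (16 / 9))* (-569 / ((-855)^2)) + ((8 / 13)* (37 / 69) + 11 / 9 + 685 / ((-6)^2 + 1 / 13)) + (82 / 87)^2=7690586902636766003 / 344839285702463175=22.30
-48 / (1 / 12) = -576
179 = 179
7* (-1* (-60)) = 420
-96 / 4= -24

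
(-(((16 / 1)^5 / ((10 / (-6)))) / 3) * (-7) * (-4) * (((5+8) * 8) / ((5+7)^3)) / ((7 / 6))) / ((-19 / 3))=-13631488 / 285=-47829.78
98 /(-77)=-14 /11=-1.27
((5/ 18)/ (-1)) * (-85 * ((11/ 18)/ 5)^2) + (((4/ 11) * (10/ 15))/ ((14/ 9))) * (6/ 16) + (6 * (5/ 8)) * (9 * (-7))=-105906737/ 449064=-235.84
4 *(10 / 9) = 40 / 9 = 4.44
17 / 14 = 1.21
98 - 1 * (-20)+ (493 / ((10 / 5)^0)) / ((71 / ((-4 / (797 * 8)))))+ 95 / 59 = 798639831 / 6677266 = 119.61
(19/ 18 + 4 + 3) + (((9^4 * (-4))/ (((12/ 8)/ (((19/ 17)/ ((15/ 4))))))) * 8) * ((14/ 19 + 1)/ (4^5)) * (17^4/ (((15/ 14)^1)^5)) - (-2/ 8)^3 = -37668974031247/ 9000000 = -4185441.56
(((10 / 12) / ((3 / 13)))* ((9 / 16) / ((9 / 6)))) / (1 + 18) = 65 / 912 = 0.07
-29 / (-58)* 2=1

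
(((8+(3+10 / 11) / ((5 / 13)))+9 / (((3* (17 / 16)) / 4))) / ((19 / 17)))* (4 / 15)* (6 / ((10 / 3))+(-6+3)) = -220344 / 26125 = -8.43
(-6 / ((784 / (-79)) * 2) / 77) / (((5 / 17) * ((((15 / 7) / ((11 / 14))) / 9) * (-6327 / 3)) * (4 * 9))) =-1343 / 2314838400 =-0.00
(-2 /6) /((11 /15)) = -5 /11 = -0.45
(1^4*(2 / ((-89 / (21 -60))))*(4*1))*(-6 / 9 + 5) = 1352 / 89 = 15.19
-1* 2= -2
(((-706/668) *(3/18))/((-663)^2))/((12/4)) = -353/2642688828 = -0.00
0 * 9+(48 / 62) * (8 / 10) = 96 / 155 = 0.62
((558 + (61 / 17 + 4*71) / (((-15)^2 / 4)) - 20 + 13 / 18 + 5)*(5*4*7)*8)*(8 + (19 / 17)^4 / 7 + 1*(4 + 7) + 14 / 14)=88250648768368 / 7099285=12430920.69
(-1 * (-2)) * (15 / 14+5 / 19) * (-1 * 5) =-1775 / 133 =-13.35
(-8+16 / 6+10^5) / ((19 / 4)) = 1199936 / 57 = 21051.51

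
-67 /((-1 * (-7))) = -67 /7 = -9.57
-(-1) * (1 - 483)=-482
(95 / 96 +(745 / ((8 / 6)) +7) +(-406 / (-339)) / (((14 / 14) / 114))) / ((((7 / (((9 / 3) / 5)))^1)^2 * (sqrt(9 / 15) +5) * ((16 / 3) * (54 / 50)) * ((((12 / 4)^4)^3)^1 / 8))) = 0.00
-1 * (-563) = 563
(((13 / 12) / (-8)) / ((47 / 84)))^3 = -753571 / 53157376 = -0.01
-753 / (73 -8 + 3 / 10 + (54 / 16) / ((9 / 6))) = -15060 / 1351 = -11.15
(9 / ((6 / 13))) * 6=117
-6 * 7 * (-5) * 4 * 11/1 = 9240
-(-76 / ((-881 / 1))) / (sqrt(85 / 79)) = -0.08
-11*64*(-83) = 58432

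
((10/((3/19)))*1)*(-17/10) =-323/3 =-107.67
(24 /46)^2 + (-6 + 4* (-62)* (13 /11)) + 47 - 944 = -6958469 /5819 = -1195.82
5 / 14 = 0.36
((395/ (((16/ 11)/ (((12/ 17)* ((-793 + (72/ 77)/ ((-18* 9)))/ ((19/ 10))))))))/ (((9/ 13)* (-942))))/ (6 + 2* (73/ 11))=155207506025/ 24382660176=6.37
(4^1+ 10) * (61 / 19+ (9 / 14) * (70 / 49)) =7688 / 133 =57.80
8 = 8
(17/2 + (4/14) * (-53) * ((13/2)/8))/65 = -213/3640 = -0.06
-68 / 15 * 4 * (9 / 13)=-816 / 65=-12.55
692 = 692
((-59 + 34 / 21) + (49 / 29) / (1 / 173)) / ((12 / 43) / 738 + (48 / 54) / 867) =328032834768 / 1959559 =167401.36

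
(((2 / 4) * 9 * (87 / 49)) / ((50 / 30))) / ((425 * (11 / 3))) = 7047 / 2290750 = 0.00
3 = 3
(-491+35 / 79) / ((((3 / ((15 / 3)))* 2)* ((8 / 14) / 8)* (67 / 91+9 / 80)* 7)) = -470215200 / 488141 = -963.28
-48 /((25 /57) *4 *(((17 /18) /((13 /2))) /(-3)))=240084 /425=564.90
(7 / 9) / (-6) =-7 / 54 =-0.13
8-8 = 0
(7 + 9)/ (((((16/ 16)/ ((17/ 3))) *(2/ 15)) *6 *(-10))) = -34/ 3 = -11.33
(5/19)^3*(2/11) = 250/75449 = 0.00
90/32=45/16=2.81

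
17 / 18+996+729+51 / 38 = 295366 / 171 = 1727.29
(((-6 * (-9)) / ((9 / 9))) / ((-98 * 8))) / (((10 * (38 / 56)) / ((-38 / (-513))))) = -1 / 1330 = -0.00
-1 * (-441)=441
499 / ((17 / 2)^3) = 3992 / 4913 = 0.81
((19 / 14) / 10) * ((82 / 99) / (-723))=-779 / 5010390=-0.00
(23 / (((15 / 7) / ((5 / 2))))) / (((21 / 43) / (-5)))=-4945 / 18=-274.72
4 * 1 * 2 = 8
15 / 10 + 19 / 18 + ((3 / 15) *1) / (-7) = 796 / 315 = 2.53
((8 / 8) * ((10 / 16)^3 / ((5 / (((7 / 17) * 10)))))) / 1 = 875 / 4352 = 0.20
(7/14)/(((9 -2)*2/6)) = 3/14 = 0.21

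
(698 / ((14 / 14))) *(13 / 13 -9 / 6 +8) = 5235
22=22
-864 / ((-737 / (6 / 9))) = 576 / 737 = 0.78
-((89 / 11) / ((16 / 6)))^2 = -71289 / 7744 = -9.21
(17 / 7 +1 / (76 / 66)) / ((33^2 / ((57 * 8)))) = 3508 / 2541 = 1.38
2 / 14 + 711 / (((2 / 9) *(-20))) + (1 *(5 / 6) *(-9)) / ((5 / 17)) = -51893 / 280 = -185.33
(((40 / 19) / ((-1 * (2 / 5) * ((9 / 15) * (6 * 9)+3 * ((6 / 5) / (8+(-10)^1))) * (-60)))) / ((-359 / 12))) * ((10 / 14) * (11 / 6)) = -2750 / 21915873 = -0.00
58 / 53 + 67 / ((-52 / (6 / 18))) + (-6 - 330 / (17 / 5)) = -14392087 / 140556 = -102.39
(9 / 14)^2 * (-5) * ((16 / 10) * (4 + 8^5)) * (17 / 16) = -11281761 / 98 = -115120.01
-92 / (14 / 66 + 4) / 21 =-1012 / 973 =-1.04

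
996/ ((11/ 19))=18924/ 11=1720.36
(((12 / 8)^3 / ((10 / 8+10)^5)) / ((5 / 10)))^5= 1099511627776 / 14910562365949066579341888427734375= 0.00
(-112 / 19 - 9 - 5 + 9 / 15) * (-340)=124644 / 19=6560.21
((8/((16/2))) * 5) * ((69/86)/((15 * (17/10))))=115/731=0.16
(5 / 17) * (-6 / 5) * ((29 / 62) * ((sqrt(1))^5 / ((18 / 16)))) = -232 / 1581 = -0.15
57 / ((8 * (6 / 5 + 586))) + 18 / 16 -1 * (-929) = 21847061 / 23488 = 930.14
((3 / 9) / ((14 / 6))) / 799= 1 / 5593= 0.00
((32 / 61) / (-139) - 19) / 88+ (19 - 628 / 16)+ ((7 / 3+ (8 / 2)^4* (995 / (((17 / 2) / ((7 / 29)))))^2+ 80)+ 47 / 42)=778614735796007801 / 3808381446408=204447.68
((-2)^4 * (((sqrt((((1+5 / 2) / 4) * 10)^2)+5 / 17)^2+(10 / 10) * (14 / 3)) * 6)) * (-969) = -136732854 / 17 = -8043109.06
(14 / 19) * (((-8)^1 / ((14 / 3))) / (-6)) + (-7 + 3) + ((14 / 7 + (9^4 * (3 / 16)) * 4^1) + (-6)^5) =-217135 / 76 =-2857.04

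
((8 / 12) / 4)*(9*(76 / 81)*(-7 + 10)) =38 / 9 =4.22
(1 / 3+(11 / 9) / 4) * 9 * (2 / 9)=23 / 18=1.28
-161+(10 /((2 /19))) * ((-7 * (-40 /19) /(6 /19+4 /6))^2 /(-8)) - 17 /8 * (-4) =-22595 /8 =-2824.38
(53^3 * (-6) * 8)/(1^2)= -7146096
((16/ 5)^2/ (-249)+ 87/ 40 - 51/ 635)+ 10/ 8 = 20893699/ 6324600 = 3.30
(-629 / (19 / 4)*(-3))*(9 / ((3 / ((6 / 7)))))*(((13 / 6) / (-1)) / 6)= -49062 / 133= -368.89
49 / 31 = 1.58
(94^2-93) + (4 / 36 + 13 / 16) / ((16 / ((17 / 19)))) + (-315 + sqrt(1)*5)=19429751 / 2304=8433.05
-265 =-265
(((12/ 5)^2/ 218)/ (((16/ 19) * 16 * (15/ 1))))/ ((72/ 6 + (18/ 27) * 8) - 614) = -171/ 780440000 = -0.00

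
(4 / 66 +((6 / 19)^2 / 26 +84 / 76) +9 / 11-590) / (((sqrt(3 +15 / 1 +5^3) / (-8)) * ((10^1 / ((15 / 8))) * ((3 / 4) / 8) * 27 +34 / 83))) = 120934118144 * sqrt(143) / 51135730503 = 28.28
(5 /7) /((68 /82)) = 205 /238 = 0.86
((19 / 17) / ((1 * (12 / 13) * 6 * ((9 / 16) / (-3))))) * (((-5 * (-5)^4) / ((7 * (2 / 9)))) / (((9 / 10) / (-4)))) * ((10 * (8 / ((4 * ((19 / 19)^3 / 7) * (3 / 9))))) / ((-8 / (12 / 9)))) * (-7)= -2161250000 / 459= -4708605.66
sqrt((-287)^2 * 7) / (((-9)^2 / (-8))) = -2296 * sqrt(7) / 81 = -75.00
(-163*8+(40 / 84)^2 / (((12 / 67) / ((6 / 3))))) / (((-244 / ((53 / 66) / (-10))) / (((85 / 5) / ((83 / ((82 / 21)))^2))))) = -1303934589101 / 80909290587510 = -0.02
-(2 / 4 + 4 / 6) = -7 / 6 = -1.17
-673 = -673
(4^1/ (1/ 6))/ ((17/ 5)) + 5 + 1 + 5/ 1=307/ 17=18.06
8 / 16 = 1 / 2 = 0.50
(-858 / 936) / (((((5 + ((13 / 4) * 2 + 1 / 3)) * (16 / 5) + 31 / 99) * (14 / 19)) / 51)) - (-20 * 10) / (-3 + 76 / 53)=-11364421405 / 87842552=-129.37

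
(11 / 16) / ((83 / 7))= 77 / 1328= 0.06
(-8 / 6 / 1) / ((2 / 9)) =-6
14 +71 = 85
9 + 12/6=11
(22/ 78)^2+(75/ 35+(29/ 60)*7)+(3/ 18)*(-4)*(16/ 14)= 1031447/ 212940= 4.84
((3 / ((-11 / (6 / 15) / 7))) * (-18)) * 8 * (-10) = -12096 / 11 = -1099.64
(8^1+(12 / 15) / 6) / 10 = 61 / 75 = 0.81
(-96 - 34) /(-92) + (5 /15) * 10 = 655 /138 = 4.75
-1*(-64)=64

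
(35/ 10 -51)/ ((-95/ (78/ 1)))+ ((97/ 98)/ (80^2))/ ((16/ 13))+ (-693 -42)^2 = 5421657294061/ 10035200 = 540264.00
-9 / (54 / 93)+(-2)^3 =-47 / 2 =-23.50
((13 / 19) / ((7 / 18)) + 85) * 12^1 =138468 / 133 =1041.11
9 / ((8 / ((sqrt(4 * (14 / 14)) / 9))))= 1 / 4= 0.25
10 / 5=2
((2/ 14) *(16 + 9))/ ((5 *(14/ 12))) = 30/ 49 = 0.61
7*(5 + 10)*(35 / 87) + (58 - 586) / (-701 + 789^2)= 42.24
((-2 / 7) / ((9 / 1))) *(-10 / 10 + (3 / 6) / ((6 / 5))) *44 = 22 / 27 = 0.81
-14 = -14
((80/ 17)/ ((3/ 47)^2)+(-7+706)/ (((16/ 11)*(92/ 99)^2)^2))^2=20106725025014508713243333817049/ 7873456112453012353449984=2553735.58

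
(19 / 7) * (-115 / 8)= -2185 / 56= -39.02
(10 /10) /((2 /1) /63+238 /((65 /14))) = 4095 /210046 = 0.02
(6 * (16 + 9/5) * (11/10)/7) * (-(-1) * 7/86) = 2937/2150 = 1.37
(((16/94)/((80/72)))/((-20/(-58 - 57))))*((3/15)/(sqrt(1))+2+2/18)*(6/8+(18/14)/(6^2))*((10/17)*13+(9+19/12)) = 12231791/419475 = 29.16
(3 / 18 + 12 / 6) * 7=91 / 6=15.17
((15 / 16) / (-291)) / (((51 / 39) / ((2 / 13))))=-5 / 13192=-0.00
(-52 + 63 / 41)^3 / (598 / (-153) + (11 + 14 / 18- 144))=1355104859877 / 1435486588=944.00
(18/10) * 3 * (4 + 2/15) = 558/25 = 22.32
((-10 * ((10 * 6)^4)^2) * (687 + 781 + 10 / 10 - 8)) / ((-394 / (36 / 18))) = 2453918976000000000 / 197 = 12456441502538071.07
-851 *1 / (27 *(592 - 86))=-37 / 594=-0.06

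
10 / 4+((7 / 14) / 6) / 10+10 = 1501 / 120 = 12.51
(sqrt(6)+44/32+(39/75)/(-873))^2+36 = 239971 * sqrt(6)/87300+1337962800841/30485160000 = 50.62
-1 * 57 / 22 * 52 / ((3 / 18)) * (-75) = 666900 / 11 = 60627.27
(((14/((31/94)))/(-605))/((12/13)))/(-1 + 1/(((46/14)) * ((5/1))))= 98371/1215324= 0.08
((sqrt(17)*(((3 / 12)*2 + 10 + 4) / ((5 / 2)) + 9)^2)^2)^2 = 259867279918891264 / 390625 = 665260236592.36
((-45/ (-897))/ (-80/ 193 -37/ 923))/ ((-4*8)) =205545/ 59602016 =0.00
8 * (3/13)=24/13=1.85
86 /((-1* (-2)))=43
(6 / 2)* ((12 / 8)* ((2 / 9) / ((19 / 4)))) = 4 / 19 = 0.21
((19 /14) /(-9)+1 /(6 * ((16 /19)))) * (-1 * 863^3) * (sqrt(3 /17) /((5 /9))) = -12211977293 * sqrt(51) /3808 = -22902038.29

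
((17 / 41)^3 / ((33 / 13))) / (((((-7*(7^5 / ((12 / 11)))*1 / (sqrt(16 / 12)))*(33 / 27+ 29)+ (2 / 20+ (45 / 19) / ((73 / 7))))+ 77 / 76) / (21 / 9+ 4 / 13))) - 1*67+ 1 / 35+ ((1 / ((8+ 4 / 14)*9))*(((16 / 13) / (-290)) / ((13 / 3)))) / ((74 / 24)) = -1302025068496862175163042986562421684 / 19441499359628695373376519318996845 - 5389720159315301600*sqrt(3) / 355292733601872295332519293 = -66.97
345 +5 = 350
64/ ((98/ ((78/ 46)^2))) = 48672/ 25921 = 1.88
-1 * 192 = -192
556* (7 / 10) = 1946 / 5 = 389.20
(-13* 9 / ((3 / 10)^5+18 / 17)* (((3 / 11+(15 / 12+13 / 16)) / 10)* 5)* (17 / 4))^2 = 23284455001259765625 / 77795857478416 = 299301.99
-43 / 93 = -0.46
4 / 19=0.21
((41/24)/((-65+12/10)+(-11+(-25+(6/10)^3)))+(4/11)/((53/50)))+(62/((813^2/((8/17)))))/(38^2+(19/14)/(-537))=769339453383291393697/2360671917799662525696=0.33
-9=-9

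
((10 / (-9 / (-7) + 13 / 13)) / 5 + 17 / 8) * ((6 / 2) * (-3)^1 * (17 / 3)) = -153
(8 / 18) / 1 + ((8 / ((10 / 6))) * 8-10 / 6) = 1673 / 45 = 37.18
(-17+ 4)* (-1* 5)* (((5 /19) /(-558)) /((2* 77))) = -325 /1632708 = -0.00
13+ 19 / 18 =14.06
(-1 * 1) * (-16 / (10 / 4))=32 / 5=6.40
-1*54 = -54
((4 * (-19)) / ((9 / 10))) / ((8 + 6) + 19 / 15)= -3800 / 687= -5.53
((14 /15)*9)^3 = 74088 /125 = 592.70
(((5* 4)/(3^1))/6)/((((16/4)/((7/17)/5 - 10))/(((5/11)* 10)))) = -7025/561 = -12.52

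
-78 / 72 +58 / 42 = 25 / 84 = 0.30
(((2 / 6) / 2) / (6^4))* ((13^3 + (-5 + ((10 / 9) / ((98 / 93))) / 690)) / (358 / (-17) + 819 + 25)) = 0.00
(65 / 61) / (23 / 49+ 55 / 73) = 232505 / 266814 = 0.87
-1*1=-1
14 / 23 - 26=-25.39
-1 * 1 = -1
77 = 77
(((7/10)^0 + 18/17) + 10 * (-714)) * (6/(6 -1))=-145614/17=-8565.53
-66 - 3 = -69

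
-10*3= -30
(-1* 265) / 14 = -265 / 14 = -18.93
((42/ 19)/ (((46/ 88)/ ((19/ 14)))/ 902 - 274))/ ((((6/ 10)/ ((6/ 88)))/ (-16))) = 505120/ 34435901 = 0.01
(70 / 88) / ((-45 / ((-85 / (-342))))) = -595 / 135432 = -0.00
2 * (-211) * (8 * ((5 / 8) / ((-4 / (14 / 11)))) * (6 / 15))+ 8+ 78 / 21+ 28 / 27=584816 / 2079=281.30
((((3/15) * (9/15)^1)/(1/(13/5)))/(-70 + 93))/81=13/77625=0.00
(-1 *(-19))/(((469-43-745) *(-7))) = 19/2233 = 0.01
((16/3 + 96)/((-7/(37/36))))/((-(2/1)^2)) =703/189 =3.72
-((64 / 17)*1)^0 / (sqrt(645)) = -0.04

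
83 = 83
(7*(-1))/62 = -7/62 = -0.11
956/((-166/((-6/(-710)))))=-0.05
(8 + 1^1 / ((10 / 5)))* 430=3655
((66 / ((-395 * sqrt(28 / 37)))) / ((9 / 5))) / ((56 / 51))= -187 * sqrt(259) / 30968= -0.10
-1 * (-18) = 18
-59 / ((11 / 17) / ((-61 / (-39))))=-61183 / 429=-142.62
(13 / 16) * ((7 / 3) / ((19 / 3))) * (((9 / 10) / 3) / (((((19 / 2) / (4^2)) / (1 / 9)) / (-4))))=-364 / 5415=-0.07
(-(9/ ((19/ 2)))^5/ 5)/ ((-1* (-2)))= -944784/ 12380495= -0.08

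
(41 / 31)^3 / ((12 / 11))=758131 / 357492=2.12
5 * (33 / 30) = 11 / 2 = 5.50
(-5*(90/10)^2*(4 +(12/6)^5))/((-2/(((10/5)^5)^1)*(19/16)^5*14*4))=30576476160/17332693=1764.09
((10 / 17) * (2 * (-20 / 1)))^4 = 25600000000 / 83521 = 306509.74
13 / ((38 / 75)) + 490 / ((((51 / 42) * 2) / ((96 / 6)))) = 2102015 / 646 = 3253.89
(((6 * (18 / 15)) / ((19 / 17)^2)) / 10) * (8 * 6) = 249696 / 9025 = 27.67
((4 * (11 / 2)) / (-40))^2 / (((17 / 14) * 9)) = 847 / 30600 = 0.03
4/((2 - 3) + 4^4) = 4/255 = 0.02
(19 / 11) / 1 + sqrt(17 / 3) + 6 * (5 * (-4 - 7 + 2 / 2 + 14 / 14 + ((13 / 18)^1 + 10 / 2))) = -3188 / 33 + sqrt(51) / 3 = -94.23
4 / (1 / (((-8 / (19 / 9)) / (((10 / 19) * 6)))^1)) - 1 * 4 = -44 / 5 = -8.80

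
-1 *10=-10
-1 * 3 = -3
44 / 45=0.98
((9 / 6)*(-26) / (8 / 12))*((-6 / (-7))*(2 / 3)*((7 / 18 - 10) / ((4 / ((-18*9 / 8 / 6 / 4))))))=-67.77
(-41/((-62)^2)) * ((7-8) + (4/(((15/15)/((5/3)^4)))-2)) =-92537/311364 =-0.30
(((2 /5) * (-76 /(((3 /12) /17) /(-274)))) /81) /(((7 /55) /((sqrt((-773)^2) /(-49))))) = -866754.50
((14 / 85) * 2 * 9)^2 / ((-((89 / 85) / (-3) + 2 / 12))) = 127008 / 2635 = 48.20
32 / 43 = 0.74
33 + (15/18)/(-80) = 3167/96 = 32.99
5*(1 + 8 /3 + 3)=100 /3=33.33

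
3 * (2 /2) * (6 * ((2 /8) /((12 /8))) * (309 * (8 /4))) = 1854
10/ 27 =0.37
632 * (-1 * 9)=-5688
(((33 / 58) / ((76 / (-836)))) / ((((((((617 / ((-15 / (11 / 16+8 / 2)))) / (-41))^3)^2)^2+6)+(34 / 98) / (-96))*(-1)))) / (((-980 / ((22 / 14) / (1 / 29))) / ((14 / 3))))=-0.00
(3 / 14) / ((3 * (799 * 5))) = 1 / 55930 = 0.00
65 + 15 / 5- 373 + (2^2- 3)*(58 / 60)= -9121 / 30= -304.03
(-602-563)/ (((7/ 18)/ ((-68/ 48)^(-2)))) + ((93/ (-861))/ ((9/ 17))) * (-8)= -1491.04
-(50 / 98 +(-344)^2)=-5798489 / 49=-118336.51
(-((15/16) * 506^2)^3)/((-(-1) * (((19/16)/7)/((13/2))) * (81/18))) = -8949438482736877125/76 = -117755769509695751.64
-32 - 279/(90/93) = -3203/10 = -320.30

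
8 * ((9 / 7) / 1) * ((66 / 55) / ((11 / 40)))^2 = 165888 / 847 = 195.85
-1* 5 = -5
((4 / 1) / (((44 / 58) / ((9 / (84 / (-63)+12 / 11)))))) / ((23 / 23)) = -783 / 4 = -195.75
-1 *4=-4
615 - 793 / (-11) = 7558 / 11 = 687.09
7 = 7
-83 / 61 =-1.36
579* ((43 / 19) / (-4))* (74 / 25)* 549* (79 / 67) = -39952888119 / 63650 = -627696.59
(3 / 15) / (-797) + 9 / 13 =35852 / 51805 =0.69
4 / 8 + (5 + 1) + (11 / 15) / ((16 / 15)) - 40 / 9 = 395 / 144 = 2.74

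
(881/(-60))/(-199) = 881/11940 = 0.07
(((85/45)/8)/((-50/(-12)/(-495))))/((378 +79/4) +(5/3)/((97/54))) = -54417/773435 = -0.07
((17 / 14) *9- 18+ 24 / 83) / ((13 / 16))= -63048 / 7553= -8.35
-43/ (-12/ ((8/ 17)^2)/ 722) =496736/ 867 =572.94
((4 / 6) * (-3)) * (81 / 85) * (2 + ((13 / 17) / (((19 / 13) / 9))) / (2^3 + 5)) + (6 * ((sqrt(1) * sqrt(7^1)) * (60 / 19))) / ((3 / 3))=-123606 / 27455 + 360 * sqrt(7) / 19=45.63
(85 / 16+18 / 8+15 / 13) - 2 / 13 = 137 / 16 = 8.56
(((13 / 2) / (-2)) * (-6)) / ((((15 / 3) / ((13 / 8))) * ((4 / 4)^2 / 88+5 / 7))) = 13013 / 1490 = 8.73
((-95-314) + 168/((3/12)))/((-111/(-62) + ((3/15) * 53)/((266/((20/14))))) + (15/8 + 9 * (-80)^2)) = 60723544/13300008223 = 0.00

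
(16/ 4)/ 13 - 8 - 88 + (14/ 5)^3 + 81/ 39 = -116453/ 1625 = -71.66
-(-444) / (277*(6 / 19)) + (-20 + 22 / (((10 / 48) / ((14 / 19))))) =1654854 / 26315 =62.89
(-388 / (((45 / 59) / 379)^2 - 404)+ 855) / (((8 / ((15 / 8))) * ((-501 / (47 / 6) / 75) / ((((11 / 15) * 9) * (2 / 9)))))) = -47549961410873075 / 137810924409408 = -345.04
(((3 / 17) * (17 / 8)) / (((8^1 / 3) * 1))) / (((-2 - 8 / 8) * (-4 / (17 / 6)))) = 17 / 512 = 0.03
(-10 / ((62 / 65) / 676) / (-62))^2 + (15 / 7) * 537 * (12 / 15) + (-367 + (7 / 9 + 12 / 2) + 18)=793871828656 / 58181823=13644.67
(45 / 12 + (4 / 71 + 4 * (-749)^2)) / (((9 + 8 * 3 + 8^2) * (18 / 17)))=1203785521 / 55096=21848.87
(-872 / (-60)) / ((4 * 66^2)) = 109 / 130680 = 0.00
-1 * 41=-41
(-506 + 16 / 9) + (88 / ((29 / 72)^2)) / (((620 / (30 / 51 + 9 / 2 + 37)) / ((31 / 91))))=-491.68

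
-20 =-20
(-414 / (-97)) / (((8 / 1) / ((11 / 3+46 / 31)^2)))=5277143 / 372868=14.15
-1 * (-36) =36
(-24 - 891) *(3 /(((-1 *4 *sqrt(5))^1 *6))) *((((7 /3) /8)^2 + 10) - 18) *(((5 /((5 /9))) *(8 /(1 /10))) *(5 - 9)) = 4171485 *sqrt(5) /8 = 1165965.50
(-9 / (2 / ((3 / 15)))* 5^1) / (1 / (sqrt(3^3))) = -27* sqrt(3) / 2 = -23.38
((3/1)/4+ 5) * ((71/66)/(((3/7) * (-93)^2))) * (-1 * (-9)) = 11431/761112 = 0.02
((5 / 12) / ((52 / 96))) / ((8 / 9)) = 45 / 52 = 0.87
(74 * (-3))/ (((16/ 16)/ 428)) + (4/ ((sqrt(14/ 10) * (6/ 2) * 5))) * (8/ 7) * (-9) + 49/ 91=-1235201/ 13 - 96 * sqrt(35)/ 245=-95017.78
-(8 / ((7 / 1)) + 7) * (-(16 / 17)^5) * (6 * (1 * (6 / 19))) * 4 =452984832 / 9938999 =45.58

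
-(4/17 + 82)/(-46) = 699/391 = 1.79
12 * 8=96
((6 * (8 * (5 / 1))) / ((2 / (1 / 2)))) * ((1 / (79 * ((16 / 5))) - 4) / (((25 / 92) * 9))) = -116173 / 1185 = -98.04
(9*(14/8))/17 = 63/68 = 0.93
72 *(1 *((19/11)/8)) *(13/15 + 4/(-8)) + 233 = 2387/10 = 238.70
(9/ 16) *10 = 45/ 8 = 5.62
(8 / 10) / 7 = 4 / 35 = 0.11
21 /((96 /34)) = 119 /16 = 7.44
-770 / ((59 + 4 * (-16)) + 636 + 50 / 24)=-9240 / 7597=-1.22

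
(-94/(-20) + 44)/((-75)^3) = -487/4218750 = -0.00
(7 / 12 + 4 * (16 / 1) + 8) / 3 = 871 / 36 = 24.19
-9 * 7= -63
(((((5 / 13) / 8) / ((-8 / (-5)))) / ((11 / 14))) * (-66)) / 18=-175 / 1248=-0.14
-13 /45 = -0.29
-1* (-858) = 858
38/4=19/2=9.50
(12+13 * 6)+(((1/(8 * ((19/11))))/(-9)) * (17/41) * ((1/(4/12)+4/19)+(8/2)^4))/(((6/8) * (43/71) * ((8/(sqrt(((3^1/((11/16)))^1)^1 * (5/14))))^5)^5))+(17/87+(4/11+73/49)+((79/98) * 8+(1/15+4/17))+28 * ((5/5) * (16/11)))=185380519/1328635 - 28565698590087890625 * sqrt(2310)/106393742820508762451026717548551914651648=139.53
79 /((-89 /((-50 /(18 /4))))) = 7900 /801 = 9.86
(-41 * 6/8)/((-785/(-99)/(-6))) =36531/1570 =23.27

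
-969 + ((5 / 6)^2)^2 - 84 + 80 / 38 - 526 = -38817581 / 24624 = -1576.41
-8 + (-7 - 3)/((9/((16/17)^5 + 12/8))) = -10.49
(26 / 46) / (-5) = -13 / 115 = -0.11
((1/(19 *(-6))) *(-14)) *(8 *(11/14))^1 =44/57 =0.77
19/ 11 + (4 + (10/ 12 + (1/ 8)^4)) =886817/ 135168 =6.56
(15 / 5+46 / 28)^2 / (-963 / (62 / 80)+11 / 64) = -2095600 / 120782011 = -0.02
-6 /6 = -1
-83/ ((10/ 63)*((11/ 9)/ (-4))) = 94122/ 55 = 1711.31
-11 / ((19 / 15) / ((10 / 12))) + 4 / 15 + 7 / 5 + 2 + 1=-293 / 114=-2.57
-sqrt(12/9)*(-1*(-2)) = -2.31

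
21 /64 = 0.33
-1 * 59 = -59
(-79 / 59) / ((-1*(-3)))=-79 / 177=-0.45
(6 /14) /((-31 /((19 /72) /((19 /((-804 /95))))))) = 67 /41230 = 0.00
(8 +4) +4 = 16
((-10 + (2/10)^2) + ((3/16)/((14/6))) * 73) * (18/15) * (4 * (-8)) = 137556/875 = 157.21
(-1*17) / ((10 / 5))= -17 / 2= -8.50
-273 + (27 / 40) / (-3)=-10929 / 40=-273.22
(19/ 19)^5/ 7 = 1/ 7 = 0.14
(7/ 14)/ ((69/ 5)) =5/ 138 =0.04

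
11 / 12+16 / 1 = 203 / 12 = 16.92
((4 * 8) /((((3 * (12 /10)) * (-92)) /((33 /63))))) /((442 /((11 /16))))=-605 /7685496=-0.00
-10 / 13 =-0.77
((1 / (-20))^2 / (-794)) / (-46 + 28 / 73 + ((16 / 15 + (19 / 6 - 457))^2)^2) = -147825 / 1972995818595083077802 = -0.00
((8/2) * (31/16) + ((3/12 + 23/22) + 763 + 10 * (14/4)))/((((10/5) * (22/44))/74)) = 656935/11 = 59721.36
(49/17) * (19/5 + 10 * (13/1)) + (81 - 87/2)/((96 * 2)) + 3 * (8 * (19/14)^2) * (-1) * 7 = 76.43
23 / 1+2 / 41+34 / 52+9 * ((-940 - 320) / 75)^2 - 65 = 66594689 / 26650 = 2498.86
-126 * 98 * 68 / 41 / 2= -419832 / 41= -10239.80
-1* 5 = -5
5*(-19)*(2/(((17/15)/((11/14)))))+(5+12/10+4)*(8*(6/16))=-60168/595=-101.12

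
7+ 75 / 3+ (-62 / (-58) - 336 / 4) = -1477 / 29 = -50.93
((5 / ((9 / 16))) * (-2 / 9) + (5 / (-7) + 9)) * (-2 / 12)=-1789 / 1701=-1.05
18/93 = 6/31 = 0.19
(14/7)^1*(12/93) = 0.26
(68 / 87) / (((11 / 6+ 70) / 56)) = 7616 / 12499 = 0.61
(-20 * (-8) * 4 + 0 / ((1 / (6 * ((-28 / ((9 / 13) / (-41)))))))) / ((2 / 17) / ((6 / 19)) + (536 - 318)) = 2.93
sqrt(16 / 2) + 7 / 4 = 7 / 4 + 2 * sqrt(2) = 4.58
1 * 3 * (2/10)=3/5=0.60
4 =4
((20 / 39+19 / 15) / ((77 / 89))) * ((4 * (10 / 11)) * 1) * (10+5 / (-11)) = 1235320 / 17303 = 71.39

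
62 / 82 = 0.76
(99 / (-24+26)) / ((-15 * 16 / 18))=-297 / 80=-3.71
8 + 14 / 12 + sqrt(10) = sqrt(10) + 55 / 6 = 12.33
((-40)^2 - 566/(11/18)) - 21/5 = 36829/55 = 669.62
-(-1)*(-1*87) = -87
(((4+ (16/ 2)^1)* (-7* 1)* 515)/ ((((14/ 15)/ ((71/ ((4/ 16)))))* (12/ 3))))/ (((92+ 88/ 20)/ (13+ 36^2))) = -44685919.61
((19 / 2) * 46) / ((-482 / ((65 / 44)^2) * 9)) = -1846325 / 8398368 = -0.22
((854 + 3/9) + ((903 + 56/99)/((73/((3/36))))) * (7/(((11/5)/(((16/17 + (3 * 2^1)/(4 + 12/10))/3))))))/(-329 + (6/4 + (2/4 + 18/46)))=-958563457127/365475055968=-2.62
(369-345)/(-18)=-4/3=-1.33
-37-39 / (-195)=-184 / 5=-36.80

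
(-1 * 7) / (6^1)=-7 / 6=-1.17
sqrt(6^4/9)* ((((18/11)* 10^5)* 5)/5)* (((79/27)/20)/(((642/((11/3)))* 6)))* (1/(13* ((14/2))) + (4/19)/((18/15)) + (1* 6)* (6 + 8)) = 344973250000/14985243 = 23020.86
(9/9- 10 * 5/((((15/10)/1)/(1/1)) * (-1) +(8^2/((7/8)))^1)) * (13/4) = 3939/4012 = 0.98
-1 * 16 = -16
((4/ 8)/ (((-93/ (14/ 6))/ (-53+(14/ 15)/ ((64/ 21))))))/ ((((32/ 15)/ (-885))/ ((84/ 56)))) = -52230045/ 126976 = -411.34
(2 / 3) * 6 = 4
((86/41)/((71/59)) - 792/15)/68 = -371567/494870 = -0.75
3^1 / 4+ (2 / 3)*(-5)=-31 / 12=-2.58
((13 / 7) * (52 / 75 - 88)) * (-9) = 255372 / 175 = 1459.27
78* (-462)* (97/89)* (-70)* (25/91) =67221000/89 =755292.13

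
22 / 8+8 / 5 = 87 / 20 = 4.35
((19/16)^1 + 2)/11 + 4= 755/176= 4.29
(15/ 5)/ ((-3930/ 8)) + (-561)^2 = 206142251/ 655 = 314720.99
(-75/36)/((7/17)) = -425/84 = -5.06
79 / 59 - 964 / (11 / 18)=-1022899 / 649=-1576.12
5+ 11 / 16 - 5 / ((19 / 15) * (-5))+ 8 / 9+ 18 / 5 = 150013 / 13680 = 10.97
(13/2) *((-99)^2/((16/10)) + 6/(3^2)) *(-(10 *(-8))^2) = -764561200/3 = -254853733.33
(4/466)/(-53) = -2/12349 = -0.00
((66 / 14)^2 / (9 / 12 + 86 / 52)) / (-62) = -28314 / 189875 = -0.15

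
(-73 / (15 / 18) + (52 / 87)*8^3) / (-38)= -47507 / 8265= -5.75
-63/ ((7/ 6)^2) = -324/ 7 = -46.29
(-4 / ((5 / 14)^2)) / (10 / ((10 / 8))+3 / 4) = -448 / 125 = -3.58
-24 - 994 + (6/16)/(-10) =-81443/80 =-1018.04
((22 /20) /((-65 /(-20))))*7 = 154 /65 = 2.37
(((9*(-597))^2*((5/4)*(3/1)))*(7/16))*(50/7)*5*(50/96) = 451080140625/512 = 881015899.66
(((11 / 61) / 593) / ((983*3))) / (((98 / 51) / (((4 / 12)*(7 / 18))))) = 187 / 26881892604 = 0.00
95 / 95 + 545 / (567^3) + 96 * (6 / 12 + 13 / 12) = 27889492784 / 182284263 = 153.00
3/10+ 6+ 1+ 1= 83/10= 8.30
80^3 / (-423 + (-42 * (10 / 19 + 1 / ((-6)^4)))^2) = 8623521792000 / 1129756441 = 7633.08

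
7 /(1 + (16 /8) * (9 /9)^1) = 7 /3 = 2.33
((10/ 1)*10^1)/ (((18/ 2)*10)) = 10/ 9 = 1.11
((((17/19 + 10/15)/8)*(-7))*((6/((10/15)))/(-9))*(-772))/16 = -65.92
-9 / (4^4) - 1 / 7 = -319 / 1792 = -0.18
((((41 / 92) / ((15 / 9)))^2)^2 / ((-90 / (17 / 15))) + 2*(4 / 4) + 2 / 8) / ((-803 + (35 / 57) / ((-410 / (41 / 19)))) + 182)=-5455064378742687 / 1505648680852000000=-0.00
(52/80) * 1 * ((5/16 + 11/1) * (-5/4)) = -2353/256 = -9.19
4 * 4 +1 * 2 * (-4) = 8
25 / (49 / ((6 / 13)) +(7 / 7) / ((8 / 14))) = 60 / 259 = 0.23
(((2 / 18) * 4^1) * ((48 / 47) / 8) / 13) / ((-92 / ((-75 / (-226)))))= -25 / 1587989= -0.00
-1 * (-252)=252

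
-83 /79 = -1.05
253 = 253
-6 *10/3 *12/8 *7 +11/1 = -199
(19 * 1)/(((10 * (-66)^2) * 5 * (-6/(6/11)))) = -19/2395800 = -0.00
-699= -699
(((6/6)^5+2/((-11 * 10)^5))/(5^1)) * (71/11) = 571731049929/442890250000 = 1.29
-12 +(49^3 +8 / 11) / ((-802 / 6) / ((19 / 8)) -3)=-74212407 / 37169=-1996.62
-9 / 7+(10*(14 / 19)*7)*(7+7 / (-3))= 95527 / 399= 239.42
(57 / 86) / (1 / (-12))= -342 / 43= -7.95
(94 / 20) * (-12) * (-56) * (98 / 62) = 4992.31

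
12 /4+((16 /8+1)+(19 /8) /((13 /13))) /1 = 8.38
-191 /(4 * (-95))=0.50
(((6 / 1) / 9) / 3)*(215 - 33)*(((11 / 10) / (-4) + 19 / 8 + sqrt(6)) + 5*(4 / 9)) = 364*sqrt(6) / 9 + 70798 / 405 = 273.88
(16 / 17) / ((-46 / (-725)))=5800 / 391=14.83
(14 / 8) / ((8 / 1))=7 / 32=0.22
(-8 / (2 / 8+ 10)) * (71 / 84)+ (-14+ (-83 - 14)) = -111.66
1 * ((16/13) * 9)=144/13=11.08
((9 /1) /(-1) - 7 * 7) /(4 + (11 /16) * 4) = -232 /27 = -8.59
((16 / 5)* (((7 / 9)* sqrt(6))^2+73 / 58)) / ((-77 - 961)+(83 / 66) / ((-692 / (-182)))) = -93231776 / 6184712115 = -0.02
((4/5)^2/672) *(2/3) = 1/1575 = 0.00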